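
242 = 242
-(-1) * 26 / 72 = 13 / 36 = 0.36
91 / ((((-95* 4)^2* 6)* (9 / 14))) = 637 / 3898800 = 0.00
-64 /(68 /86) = -80.94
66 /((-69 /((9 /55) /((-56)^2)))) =-9 /180320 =-0.00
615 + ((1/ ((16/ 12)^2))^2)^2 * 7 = 40350567/ 65536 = 615.70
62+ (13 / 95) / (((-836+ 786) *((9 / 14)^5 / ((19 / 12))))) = 1372015286 / 22143375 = 61.96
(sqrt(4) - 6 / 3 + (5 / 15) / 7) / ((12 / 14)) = 1 / 18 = 0.06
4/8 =1/2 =0.50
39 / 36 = 13 / 12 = 1.08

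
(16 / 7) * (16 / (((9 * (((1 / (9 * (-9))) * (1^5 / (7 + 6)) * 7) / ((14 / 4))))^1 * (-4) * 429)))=96 / 77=1.25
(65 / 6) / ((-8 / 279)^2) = 1686555 / 128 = 13176.21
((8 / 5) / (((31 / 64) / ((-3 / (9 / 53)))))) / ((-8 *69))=3392 / 32085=0.11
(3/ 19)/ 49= 3/ 931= 0.00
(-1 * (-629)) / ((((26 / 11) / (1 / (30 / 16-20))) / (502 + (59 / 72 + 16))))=-51691849 / 6786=-7617.43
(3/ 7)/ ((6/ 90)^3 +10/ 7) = 10125/ 33757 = 0.30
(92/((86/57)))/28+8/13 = 21859/7826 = 2.79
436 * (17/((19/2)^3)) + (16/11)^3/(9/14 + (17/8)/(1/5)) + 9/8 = 462834962111/46084852792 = 10.04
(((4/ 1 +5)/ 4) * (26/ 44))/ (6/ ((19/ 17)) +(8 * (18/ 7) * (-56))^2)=741/ 739642288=0.00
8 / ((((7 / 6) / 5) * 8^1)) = 4.29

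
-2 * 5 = -10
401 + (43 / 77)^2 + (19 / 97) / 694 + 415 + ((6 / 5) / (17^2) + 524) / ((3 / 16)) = 6247832238342847 / 1730221709370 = 3611.00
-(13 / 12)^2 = -169 / 144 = -1.17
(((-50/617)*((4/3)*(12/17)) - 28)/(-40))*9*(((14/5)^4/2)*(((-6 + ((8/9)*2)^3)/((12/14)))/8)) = -57332021593/5310056250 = -10.80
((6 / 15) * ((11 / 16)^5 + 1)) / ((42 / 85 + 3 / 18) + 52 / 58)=1789038333 / 6037962752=0.30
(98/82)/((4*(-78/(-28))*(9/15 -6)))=-1715/86346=-0.02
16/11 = 1.45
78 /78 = 1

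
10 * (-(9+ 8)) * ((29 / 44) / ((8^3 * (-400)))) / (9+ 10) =493 / 17121280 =0.00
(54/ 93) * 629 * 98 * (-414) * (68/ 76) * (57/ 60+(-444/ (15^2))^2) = -23642131318218/ 368125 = -64223107.15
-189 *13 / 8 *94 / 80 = -115479 / 320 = -360.87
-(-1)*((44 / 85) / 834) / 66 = 0.00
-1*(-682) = 682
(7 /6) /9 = 7 /54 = 0.13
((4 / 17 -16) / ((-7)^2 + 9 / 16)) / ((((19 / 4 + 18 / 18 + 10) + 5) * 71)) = -17152 / 79443533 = -0.00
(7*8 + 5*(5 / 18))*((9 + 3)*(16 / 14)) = 16528 / 21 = 787.05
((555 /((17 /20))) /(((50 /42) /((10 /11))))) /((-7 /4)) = -284.92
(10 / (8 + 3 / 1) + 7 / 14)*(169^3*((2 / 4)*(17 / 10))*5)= 2543728343 / 88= 28906003.90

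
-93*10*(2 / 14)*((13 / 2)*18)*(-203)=3155490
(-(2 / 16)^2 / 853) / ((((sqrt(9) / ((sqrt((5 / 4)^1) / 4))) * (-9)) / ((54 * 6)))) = 3 * sqrt(5) / 109184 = 0.00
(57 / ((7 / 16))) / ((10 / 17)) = 7752 / 35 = 221.49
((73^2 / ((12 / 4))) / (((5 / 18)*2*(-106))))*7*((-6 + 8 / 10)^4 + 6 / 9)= -25593177967 / 165625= -154524.85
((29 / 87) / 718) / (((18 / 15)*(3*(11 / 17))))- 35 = -14927135 / 426492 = -35.00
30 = 30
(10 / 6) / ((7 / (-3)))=-5 / 7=-0.71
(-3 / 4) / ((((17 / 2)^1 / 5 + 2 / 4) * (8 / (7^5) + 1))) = -16807 / 49324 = -0.34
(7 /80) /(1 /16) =7 /5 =1.40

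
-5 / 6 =-0.83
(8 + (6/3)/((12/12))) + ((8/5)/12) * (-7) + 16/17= 2552/255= 10.01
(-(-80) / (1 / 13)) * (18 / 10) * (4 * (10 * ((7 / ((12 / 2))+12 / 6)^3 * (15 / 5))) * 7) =49933520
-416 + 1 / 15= -6239 / 15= -415.93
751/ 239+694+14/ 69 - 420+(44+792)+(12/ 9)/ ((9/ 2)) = 165285551/ 148419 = 1113.64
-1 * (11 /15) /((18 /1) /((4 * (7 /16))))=-77 /1080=-0.07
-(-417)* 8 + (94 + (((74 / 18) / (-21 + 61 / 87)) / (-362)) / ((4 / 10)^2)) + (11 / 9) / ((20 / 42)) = 131664878693 / 38357520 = 3432.57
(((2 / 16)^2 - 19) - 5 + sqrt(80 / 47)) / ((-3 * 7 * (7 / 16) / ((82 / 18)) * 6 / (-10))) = -18.74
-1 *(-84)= 84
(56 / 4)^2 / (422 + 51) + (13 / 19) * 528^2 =1714246540 / 8987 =190747.36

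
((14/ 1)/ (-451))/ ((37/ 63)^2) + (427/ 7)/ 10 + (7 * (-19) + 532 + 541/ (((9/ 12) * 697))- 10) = 124708084019/ 314883690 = 396.04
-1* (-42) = 42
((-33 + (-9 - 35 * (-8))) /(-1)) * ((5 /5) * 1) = -238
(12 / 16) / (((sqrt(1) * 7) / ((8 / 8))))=3 / 28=0.11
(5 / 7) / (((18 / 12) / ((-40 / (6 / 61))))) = -12200 / 63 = -193.65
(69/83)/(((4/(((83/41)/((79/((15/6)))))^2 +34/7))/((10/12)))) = 164219773565/195050921632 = 0.84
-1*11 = -11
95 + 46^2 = 2211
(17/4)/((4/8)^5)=136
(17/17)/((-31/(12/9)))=-4/93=-0.04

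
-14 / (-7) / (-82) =-1 / 41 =-0.02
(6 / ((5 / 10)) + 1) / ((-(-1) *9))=13 / 9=1.44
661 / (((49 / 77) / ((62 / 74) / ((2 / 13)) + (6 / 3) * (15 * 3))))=7336439 / 74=99141.07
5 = 5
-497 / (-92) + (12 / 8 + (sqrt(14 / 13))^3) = 14 * sqrt(182) / 169 + 635 / 92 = 8.02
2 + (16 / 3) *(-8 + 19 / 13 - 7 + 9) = -866 / 39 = -22.21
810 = 810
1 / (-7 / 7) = -1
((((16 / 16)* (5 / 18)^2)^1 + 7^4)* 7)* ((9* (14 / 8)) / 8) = 38119501 / 1152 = 33089.84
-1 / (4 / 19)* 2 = -19 / 2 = -9.50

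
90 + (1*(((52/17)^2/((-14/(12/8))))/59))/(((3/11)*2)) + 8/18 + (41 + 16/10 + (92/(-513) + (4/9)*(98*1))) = 54001773613/306150705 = 176.39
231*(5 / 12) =385 / 4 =96.25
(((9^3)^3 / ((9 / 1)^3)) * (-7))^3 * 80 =-4118596792549655880240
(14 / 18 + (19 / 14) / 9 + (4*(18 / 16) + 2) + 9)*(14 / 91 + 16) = 3450 / 13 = 265.38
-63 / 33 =-21 / 11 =-1.91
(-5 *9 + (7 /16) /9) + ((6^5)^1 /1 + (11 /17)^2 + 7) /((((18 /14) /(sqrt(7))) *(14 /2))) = -6473 /144 + 2249408 *sqrt(7) /2601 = 2243.16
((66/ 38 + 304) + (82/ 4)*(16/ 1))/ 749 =12041/ 14231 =0.85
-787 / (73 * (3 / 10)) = -7870 / 219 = -35.94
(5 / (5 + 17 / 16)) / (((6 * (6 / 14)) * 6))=140 / 2619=0.05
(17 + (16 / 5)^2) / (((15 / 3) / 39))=26559 / 125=212.47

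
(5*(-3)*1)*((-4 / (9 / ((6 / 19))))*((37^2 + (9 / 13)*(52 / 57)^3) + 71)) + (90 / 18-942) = 819335509 / 390963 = 2095.69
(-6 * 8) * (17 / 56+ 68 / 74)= -58.68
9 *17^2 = 2601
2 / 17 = 0.12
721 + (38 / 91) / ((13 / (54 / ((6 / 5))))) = 854653 / 1183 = 722.45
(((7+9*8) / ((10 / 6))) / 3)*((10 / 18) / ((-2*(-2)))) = 79 / 36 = 2.19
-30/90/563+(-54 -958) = -1709269/1689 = -1012.00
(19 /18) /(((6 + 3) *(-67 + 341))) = 19 /44388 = 0.00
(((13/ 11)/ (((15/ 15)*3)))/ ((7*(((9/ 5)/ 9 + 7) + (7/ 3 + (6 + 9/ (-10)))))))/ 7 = 130/ 236621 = 0.00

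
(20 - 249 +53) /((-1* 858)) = 8 /39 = 0.21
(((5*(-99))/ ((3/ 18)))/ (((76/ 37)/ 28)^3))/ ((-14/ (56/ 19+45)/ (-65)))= -218252606747175/ 130321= -1674730908.66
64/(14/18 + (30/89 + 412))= 51264/330905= 0.15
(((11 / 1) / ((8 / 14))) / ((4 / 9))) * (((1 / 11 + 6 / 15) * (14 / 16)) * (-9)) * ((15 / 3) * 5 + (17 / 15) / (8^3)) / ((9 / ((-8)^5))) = 762115473 / 50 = 15242309.46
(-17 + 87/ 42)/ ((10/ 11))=-2299/ 140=-16.42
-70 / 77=-10 / 11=-0.91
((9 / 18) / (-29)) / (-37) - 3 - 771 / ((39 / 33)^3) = -2216369435 / 4714762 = -470.09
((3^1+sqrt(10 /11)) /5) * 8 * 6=48 * sqrt(110) /55+144 /5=37.95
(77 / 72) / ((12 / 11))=847 / 864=0.98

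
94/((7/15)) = 1410/7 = 201.43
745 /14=53.21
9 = 9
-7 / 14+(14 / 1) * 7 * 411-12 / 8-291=39985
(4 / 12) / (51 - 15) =1 / 108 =0.01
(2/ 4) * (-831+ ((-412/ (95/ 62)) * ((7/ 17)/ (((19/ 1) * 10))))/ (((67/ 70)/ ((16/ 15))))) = -25646757671/ 61676850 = -415.82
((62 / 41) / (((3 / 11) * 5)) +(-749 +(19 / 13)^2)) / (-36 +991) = -77510042 / 99257925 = -0.78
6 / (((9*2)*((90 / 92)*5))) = 0.07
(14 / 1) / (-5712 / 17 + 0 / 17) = -1 / 24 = -0.04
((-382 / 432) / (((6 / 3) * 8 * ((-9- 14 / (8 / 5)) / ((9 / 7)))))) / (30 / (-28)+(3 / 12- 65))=-191 / 3140472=-0.00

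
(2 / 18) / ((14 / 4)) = 0.03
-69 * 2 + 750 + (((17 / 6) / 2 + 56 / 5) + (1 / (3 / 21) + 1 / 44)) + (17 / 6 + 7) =35281 / 55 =641.47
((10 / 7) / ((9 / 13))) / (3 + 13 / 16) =0.54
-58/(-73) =58/73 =0.79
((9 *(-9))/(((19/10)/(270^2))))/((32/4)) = -7381125/19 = -388480.26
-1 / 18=-0.06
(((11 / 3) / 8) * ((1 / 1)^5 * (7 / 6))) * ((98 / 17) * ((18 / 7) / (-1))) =-539 / 68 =-7.93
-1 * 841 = -841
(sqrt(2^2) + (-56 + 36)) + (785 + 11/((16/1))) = 12283/16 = 767.69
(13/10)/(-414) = -13/4140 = -0.00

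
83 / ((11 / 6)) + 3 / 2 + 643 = 15175 / 22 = 689.77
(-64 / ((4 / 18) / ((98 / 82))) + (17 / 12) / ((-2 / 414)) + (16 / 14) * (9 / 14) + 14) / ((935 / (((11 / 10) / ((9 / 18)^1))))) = -5004101 / 3415300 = -1.47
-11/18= -0.61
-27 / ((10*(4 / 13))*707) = -351 / 28280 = -0.01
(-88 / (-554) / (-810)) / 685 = -22 / 76846725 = -0.00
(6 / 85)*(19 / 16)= 0.08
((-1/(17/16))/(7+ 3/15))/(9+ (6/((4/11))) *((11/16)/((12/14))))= -0.01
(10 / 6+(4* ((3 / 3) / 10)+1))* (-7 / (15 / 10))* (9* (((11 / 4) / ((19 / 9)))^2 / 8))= -1577961 / 57760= -27.32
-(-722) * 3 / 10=1083 / 5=216.60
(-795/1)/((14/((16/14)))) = -3180/49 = -64.90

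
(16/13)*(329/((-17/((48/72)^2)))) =-21056/1989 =-10.59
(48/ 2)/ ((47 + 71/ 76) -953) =-1824/ 68785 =-0.03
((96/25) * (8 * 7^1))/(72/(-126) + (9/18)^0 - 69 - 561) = -12544/36725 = -0.34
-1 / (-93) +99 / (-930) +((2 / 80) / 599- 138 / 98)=-164195719 / 109185720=-1.50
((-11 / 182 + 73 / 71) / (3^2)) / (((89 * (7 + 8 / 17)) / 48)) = 1700680 / 219086049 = 0.01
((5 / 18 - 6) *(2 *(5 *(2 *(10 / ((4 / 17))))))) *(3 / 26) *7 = -306425 / 78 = -3928.53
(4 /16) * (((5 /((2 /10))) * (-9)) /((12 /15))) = -1125 /16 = -70.31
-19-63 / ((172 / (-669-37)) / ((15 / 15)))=20605 / 86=239.59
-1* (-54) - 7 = 47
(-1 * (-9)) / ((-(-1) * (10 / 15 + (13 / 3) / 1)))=9 / 5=1.80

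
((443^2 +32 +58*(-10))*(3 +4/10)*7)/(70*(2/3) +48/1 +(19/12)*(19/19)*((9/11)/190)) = 6148142616/124969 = 49197.34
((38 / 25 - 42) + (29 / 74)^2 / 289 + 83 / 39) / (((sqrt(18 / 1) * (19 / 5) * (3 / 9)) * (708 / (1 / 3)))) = -59175995677 * sqrt(2) / 24907721585760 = -0.00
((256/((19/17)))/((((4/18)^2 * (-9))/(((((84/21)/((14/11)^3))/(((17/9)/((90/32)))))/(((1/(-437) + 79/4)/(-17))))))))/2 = 7587738180/11840017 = 640.86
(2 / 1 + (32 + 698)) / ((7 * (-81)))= -1.29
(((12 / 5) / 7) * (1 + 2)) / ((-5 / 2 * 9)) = -8 / 175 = -0.05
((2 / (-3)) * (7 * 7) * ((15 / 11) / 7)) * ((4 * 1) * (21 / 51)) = -1960 / 187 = -10.48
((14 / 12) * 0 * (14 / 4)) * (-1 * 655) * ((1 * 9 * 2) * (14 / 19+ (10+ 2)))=0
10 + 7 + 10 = 27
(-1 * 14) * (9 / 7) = -18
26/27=0.96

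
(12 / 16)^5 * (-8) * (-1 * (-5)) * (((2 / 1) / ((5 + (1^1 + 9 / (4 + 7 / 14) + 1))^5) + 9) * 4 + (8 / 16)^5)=-342.02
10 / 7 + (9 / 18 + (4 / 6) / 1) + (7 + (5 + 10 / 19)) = 12067 / 798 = 15.12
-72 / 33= -24 / 11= -2.18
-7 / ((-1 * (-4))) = -1.75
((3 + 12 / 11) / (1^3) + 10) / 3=155 / 33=4.70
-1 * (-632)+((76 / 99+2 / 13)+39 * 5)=1065535 / 1287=827.92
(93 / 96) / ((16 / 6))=93 / 256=0.36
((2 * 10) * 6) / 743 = 120 / 743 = 0.16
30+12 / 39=30.31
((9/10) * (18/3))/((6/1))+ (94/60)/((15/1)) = 226/225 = 1.00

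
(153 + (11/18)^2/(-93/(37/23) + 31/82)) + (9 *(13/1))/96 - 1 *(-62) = 8877647207/41059872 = 216.21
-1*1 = -1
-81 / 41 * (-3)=243 / 41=5.93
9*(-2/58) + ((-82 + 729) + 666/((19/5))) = 452896/551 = 821.95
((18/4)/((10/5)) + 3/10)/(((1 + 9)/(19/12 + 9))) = 2159/800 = 2.70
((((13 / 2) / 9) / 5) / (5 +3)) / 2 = 13 / 1440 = 0.01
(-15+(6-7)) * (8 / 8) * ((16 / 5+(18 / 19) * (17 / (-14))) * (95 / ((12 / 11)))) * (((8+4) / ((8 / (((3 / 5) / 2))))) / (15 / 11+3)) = -164923 / 560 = -294.51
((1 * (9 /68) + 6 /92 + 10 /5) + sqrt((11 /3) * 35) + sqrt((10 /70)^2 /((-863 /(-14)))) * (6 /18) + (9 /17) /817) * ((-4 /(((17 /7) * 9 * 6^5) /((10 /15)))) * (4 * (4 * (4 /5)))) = -112 * sqrt(1155) /1673055 - 78647996 /178150800195 - 16 * sqrt(12082) /1443846465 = -0.00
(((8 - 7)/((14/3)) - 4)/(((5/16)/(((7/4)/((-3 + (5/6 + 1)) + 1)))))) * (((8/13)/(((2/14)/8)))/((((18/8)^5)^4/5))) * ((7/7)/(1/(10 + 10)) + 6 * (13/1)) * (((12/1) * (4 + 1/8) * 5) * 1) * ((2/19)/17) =562862696178531696640/1890742120836297927237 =0.30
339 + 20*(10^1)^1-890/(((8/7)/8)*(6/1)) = -1498/3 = -499.33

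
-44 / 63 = -0.70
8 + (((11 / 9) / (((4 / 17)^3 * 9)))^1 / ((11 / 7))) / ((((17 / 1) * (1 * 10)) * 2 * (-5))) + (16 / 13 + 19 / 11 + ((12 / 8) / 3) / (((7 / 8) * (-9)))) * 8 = 16165603777 / 518918400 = 31.15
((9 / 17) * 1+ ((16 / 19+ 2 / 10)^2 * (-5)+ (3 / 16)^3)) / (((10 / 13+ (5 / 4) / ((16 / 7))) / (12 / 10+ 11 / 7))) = -258545022879 / 25088056000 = -10.31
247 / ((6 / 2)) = 247 / 3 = 82.33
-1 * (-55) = 55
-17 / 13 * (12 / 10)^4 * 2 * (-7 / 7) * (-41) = -1806624 / 8125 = -222.35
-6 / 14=-3 / 7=-0.43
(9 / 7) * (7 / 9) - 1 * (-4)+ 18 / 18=6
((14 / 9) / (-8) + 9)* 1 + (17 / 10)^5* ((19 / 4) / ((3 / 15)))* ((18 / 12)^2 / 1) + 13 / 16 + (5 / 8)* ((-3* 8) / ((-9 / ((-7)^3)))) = 566459923 / 2880000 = 196.69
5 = 5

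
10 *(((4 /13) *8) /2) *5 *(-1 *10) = -8000 /13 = -615.38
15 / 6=5 / 2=2.50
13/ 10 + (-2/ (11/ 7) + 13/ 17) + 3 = 7091/ 1870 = 3.79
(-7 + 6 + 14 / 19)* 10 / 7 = -50 / 133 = -0.38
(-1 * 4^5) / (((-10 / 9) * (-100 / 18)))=-20736 / 125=-165.89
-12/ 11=-1.09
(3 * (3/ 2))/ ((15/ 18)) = 27/ 5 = 5.40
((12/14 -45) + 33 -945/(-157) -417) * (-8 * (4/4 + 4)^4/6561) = 321.69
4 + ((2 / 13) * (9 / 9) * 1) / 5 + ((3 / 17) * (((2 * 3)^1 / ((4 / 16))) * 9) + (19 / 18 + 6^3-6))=5036227 / 19890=253.20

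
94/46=47/23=2.04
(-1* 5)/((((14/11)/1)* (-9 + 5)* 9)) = 55/504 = 0.11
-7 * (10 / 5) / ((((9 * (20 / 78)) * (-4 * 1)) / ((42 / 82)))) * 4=637 / 205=3.11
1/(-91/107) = -107/91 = -1.18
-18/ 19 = -0.95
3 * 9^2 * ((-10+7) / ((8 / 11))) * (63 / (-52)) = 505197 / 416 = 1214.42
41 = 41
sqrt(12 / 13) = 2 * sqrt(39) / 13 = 0.96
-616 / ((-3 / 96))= 19712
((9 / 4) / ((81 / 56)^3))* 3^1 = 43904 / 19683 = 2.23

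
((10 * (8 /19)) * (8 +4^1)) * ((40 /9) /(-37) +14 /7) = 200320 /2109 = 94.98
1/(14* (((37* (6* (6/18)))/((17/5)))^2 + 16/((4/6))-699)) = -289/814450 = -0.00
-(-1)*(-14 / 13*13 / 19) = -14 / 19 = -0.74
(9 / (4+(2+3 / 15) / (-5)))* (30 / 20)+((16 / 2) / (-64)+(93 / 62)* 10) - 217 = -141213 / 712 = -198.33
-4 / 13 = -0.31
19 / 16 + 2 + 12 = 243 / 16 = 15.19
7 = 7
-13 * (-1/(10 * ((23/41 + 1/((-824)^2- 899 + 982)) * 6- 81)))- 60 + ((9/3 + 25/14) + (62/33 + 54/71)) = -6252069969316/118879450305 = -52.59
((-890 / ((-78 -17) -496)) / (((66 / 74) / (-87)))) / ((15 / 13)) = -2482922 / 19503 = -127.31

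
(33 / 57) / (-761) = -0.00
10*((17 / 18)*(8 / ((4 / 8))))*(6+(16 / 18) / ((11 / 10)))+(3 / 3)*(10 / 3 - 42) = 882188 / 891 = 990.11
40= 40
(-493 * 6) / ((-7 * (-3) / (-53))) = 52258 / 7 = 7465.43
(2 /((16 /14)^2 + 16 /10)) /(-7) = -35 /356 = -0.10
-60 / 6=-10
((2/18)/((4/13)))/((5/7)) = 91/180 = 0.51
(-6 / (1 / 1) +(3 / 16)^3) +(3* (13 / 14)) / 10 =-819279 / 143360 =-5.71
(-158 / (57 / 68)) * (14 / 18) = -75208 / 513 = -146.60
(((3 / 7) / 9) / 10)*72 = 0.34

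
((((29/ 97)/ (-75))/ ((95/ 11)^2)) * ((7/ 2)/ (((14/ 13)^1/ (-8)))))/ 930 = 45617/ 30530446875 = 0.00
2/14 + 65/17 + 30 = 4042/119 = 33.97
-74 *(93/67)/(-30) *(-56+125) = 79143/335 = 236.25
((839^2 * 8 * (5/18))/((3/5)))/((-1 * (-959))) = 70392100/25893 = 2718.58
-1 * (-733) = 733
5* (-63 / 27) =-35 / 3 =-11.67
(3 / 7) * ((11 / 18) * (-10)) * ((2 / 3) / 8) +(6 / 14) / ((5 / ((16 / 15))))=-799 / 6300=-0.13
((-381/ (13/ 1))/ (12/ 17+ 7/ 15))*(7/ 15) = -45339/ 3887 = -11.66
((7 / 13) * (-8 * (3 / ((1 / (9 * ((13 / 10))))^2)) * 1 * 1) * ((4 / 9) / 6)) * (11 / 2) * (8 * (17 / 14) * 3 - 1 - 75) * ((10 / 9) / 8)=23452 / 5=4690.40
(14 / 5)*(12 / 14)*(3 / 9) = 0.80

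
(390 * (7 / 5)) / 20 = 273 / 10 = 27.30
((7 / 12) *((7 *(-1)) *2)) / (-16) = 49 / 96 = 0.51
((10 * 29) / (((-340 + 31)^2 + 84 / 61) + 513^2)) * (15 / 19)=44225 / 69279491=0.00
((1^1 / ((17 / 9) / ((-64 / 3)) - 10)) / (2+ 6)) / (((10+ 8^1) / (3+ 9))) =-16 / 1937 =-0.01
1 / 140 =0.01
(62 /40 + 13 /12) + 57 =1789 /30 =59.63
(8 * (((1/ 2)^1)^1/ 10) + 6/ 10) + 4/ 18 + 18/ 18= 20/ 9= 2.22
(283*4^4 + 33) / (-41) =-72481 / 41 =-1767.83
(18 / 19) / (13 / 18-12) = -324 / 3857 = -0.08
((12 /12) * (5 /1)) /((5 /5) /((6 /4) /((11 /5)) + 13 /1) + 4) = 1505 /1226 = 1.23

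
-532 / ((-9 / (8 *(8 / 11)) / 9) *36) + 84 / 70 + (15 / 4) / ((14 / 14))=180041 / 1980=90.93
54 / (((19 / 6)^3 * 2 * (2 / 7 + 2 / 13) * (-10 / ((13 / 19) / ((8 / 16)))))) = -862407 / 3258025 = -0.26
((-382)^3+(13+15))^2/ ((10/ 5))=1553637679921800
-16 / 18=-8 / 9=-0.89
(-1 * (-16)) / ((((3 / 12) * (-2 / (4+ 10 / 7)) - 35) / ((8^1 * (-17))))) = 165376 / 2667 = 62.01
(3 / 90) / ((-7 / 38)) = -0.18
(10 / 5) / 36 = 1 / 18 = 0.06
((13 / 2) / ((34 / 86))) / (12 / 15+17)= 2795 / 3026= 0.92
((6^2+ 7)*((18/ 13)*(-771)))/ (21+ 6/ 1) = -22102/ 13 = -1700.15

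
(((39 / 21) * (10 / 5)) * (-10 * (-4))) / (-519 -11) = -104 / 371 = -0.28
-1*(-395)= 395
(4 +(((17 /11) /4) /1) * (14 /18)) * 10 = 43.01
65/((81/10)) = 650/81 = 8.02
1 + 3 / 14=1.21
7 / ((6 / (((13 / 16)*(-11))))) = -1001 / 96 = -10.43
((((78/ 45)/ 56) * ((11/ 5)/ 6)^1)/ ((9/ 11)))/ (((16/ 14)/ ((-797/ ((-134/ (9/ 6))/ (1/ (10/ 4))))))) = 1253681/ 28944000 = 0.04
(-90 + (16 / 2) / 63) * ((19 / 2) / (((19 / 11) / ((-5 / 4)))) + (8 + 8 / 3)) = -36803 / 108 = -340.77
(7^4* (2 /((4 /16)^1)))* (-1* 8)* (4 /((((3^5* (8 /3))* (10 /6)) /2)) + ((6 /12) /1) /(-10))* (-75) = -4417840 /9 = -490871.11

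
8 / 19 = 0.42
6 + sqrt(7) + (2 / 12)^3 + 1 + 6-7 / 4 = sqrt(7) + 2431 / 216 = 13.90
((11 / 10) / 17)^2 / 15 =0.00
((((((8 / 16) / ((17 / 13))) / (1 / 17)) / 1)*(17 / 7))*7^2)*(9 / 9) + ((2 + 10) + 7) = 1585 / 2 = 792.50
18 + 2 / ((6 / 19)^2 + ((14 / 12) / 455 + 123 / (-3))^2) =1661409867258 / 92294447281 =18.00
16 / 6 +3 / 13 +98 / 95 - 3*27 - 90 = -618998 / 3705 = -167.07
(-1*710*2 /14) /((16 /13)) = -4615 /56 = -82.41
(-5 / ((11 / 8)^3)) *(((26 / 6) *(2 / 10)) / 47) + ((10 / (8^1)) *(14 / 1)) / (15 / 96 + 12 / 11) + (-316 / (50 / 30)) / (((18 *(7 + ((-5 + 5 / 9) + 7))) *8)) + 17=4372872630427 / 141706618680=30.86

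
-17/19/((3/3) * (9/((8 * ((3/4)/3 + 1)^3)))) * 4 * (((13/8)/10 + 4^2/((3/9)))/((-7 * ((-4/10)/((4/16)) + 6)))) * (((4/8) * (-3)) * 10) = -40938125/280896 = -145.74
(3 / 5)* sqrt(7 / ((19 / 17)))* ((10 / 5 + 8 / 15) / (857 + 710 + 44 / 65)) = 26* sqrt(2261) / 509495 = 0.00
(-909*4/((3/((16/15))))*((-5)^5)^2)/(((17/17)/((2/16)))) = -1578125000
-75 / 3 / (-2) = 25 / 2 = 12.50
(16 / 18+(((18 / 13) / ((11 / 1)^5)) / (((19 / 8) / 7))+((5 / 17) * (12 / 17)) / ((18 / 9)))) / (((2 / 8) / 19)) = 410854165048 / 5445617463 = 75.45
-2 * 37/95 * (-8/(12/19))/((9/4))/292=148/9855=0.02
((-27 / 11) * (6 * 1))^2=26244 / 121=216.89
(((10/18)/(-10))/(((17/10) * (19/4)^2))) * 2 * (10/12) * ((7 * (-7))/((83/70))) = 1372000/13753017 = 0.10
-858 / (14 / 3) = -1287 / 7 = -183.86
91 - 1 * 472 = -381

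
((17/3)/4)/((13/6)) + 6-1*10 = -87/26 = -3.35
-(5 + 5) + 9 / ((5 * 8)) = -391 / 40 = -9.78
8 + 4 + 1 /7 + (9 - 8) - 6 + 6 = 92 /7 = 13.14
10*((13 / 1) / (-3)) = -130 / 3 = -43.33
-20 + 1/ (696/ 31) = -13889/ 696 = -19.96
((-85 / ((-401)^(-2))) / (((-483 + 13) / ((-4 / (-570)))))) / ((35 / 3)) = 2733617 / 156275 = 17.49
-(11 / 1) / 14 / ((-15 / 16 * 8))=11 / 105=0.10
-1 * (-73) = 73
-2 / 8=-1 / 4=-0.25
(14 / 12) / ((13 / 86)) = 301 / 39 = 7.72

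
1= 1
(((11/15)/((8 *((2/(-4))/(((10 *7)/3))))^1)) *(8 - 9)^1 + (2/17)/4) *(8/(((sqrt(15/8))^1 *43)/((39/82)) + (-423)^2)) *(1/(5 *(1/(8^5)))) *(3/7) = 10447749989793792/19315954882643755 - 3959323623424 *sqrt(30)/57947864647931265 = 0.54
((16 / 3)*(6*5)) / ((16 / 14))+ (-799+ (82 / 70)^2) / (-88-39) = 22757594 / 155575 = 146.28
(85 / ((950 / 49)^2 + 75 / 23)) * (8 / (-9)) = -7510328 / 37687635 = -0.20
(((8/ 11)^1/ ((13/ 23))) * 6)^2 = 1218816/ 20449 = 59.60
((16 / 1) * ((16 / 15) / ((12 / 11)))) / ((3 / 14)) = 9856 / 135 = 73.01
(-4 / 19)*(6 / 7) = -24 / 133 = -0.18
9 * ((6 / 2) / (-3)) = -9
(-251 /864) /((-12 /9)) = 251 /1152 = 0.22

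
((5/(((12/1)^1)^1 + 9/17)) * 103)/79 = 8755/16827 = 0.52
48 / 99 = 16 / 33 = 0.48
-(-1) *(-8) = -8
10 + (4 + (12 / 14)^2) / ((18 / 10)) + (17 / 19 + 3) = 138464 / 8379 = 16.53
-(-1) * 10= 10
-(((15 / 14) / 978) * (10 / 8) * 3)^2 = -5625 / 333281536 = -0.00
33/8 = 4.12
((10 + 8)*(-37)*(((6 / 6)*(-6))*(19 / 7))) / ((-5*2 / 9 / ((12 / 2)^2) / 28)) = -49198752 / 5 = -9839750.40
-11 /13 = -0.85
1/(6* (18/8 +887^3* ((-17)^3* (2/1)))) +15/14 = 1.07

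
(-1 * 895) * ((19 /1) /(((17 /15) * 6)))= -85025 /34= -2500.74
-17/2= -8.50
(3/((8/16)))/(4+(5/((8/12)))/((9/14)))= 18/47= 0.38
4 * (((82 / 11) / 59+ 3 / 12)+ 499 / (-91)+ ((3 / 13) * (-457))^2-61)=33953816643 / 767767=44224.12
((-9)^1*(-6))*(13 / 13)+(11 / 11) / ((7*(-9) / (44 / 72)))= 61225 / 1134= 53.99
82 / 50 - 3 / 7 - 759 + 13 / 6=-793403 / 1050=-755.62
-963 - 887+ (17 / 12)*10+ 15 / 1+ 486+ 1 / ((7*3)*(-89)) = -1663203 / 1246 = -1334.83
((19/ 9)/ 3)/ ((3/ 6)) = 1.41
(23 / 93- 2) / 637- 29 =-1718152 / 59241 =-29.00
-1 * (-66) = 66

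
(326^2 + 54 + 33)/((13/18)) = 1914534/13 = 147271.85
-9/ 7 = -1.29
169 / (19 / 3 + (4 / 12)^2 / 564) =65988 / 2473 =26.68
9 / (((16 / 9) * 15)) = 0.34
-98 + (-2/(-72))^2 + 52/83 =-10474189/107568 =-97.37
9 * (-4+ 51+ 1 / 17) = 7200 / 17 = 423.53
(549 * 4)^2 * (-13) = -62691408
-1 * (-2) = 2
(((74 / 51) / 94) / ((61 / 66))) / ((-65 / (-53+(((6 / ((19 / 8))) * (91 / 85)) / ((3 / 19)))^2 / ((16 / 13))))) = -1090371722 / 22889052875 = -0.05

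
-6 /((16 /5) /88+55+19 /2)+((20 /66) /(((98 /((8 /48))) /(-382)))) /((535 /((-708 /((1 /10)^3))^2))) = -75518707702064180 /409420627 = -184452620.90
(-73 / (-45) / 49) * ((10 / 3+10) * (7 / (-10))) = -292 / 945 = -0.31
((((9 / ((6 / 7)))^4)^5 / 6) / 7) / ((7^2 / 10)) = 1351887412278676135263345 / 1048576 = 1289260303763080725.92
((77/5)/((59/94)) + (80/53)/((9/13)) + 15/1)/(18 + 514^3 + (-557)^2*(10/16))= 46960408/153087414358815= 0.00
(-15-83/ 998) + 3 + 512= 498917/ 998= 499.92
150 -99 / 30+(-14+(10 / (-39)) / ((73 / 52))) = 290213 / 2190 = 132.52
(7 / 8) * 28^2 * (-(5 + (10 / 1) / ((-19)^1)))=-58310 / 19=-3068.95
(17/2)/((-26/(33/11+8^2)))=-1139/52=-21.90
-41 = -41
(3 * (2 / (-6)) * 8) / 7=-8 / 7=-1.14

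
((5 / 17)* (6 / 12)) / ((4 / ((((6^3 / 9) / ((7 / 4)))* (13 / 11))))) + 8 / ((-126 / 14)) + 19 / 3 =71161 / 11781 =6.04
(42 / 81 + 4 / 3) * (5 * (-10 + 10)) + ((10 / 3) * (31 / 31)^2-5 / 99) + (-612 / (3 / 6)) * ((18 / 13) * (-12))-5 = 26171806 / 1287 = 20335.51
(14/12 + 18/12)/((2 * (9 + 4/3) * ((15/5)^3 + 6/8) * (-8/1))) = -2/3441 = -0.00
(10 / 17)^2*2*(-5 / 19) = -1000 / 5491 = -0.18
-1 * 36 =-36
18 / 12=3 / 2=1.50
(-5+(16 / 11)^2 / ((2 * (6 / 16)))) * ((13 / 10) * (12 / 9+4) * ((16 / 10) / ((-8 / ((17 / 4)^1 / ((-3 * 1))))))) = -4.28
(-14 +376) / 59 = 362 / 59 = 6.14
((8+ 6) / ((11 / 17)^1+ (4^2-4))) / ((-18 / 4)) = -476 / 1935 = -0.25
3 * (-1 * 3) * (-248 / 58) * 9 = 10044 / 29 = 346.34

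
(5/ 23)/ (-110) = -1/ 506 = -0.00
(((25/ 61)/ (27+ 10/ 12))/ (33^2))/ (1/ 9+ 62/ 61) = 150/ 12508133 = 0.00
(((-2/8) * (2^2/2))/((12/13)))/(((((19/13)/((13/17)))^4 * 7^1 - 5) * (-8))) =10604499373/13845720591744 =0.00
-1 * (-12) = 12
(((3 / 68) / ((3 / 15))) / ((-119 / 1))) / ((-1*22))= 0.00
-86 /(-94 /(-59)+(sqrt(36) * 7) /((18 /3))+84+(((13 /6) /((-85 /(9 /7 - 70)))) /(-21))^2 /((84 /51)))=-46971517874400 /50574912763331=-0.93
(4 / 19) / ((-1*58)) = -2 / 551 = -0.00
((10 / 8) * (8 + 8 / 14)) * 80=6000 / 7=857.14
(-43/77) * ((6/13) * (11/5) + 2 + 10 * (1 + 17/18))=-80711/6435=-12.54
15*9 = 135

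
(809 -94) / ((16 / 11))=7865 / 16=491.56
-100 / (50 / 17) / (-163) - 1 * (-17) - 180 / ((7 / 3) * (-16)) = 100545 / 4564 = 22.03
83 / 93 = 0.89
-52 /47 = -1.11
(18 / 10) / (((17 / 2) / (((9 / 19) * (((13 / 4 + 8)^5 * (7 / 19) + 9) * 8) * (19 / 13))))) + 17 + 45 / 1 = 104724938459 / 1343680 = 77938.90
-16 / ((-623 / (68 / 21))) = 1088 / 13083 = 0.08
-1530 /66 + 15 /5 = -222 /11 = -20.18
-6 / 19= -0.32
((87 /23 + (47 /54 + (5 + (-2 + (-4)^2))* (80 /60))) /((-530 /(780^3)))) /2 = -13424589.17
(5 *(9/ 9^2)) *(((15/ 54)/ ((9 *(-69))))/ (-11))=25/ 1106622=0.00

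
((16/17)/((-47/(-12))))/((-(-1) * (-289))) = -192/230911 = -0.00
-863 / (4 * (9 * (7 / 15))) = -4315 / 84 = -51.37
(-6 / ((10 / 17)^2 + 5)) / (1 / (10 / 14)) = -578 / 721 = -0.80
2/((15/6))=4/5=0.80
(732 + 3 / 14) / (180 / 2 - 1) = 8.23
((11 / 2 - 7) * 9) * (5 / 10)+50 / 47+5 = -129 / 188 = -0.69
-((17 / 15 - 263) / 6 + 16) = 1244 / 45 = 27.64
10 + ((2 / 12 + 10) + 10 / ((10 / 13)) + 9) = 42.17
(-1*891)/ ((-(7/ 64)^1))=57024/ 7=8146.29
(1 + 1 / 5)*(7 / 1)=8.40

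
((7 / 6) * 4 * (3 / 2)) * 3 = 21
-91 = -91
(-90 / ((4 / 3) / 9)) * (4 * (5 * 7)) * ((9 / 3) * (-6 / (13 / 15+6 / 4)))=45927000 / 71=646859.15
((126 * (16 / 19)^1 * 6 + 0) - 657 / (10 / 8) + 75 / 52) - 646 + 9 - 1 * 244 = -3796519 / 4940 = -768.53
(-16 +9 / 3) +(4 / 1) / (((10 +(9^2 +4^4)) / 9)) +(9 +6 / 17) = -20902 / 5899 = -3.54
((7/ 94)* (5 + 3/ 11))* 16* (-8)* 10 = -259840/ 517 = -502.59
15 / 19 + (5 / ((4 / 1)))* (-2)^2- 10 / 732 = 40165 / 6954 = 5.78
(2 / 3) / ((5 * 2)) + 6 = 91 / 15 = 6.07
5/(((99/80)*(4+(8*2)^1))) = 20/99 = 0.20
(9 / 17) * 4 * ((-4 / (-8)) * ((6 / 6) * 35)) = 37.06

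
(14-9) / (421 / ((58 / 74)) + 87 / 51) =493 / 53130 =0.01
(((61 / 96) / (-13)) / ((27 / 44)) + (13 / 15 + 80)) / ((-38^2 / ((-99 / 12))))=37430239 / 81095040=0.46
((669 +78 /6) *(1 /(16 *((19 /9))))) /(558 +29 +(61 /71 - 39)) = 217899 /5923288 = 0.04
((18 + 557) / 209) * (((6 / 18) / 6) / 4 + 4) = 11.04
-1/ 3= -0.33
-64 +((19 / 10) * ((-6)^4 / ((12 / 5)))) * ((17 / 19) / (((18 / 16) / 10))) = 8096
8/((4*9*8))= 1/36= 0.03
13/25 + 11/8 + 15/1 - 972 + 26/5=-189981/200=-949.90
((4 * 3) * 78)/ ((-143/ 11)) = -72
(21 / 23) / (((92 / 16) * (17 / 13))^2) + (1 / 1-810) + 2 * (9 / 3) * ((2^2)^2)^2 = 2556379985 / 3516263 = 727.02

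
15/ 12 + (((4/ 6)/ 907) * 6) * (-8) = 4407/ 3628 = 1.21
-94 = -94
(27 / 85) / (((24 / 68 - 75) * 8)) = -1 / 1880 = -0.00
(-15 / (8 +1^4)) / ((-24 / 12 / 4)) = 10 / 3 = 3.33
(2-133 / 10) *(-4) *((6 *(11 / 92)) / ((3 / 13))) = 16159 / 115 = 140.51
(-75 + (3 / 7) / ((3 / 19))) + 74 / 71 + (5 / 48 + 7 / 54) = -15246059 / 214704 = -71.01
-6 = -6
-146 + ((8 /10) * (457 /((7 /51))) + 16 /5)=17646 /7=2520.86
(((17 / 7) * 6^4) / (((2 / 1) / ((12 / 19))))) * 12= 1586304 / 133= 11927.10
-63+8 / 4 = -61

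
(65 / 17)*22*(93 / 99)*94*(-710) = -268962200 / 51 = -5273768.63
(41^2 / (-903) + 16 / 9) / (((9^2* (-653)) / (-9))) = -0.00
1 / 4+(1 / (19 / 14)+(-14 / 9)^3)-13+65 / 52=-402433 / 27702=-14.53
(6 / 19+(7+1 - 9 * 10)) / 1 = -1552 / 19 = -81.68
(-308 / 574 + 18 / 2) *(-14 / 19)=-4858 / 779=-6.24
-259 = -259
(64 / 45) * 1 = 64 / 45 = 1.42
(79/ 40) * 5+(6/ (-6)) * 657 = -5177/ 8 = -647.12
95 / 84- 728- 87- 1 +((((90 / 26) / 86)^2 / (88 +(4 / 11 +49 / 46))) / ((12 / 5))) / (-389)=-753006112531903757 / 924082359876312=-814.87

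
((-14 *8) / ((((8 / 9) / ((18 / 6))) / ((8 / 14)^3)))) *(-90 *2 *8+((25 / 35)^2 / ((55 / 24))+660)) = 1452556800 / 26411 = 54998.18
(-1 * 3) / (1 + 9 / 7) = -21 / 16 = -1.31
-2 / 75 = -0.03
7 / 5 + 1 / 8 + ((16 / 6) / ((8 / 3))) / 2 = 81 / 40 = 2.02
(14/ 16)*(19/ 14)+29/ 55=1509/ 880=1.71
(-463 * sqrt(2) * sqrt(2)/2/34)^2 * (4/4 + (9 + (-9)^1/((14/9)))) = 12647771/16184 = 781.50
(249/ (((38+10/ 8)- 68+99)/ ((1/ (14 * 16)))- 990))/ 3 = 83/ 14746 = 0.01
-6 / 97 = -0.06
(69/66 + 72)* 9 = 14463/22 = 657.41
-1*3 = -3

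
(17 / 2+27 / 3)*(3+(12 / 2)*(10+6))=3465 / 2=1732.50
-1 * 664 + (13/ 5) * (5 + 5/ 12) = -7799/ 12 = -649.92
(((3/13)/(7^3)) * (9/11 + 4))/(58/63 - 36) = -1431/15485470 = -0.00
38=38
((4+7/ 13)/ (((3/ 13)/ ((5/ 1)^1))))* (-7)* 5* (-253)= 2612225/ 3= 870741.67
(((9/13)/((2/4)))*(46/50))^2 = 1.62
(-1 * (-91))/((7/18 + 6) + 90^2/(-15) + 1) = -1638/9587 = -0.17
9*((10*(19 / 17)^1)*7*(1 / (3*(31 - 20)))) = 3990 / 187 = 21.34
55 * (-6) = -330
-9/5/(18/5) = -1/2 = -0.50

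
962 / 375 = 2.57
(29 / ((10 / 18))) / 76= 261 / 380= 0.69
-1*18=-18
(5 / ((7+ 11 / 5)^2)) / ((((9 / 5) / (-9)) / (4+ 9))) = -8125 / 2116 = -3.84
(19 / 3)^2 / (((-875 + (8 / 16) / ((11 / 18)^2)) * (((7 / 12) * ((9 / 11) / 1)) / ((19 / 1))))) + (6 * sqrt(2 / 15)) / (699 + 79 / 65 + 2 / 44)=-36517316 / 19979757 + 572 * sqrt(30) / 1001373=-1.82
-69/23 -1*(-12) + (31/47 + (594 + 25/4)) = 609.91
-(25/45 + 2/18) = -2/3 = -0.67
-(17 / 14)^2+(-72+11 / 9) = -127453 / 1764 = -72.25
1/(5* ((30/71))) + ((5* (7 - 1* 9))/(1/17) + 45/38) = -239888/1425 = -168.34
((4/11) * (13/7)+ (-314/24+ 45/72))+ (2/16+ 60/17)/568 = -2959783/251328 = -11.78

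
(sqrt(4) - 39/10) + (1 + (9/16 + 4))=293/80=3.66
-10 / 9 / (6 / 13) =-65 / 27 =-2.41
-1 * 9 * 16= -144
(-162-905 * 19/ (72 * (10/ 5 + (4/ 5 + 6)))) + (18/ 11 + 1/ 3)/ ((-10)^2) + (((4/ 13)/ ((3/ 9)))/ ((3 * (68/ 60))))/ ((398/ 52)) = -10132359469/ 53586720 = -189.08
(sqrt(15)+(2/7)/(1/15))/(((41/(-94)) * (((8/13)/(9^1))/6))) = -247455/287 - 16497 * sqrt(15)/82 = -1641.39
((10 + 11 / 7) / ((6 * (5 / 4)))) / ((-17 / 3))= -162 / 595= -0.27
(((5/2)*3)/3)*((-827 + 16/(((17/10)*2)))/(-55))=13979/374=37.38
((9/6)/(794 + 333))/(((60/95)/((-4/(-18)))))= 19/40572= 0.00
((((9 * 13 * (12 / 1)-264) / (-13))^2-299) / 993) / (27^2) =1249069 / 122338593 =0.01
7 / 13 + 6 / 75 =201 / 325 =0.62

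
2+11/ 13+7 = 128/ 13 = 9.85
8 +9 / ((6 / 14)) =29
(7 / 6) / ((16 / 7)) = 49 / 96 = 0.51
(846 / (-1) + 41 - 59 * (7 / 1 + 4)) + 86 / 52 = -37761 / 26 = -1452.35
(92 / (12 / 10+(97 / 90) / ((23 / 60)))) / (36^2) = 2645 / 149472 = 0.02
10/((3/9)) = 30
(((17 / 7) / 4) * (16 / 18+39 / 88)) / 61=17935 / 1352736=0.01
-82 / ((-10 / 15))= 123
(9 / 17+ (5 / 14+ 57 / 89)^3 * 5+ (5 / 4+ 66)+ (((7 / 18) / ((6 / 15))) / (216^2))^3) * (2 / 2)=1416891403949657494948300794437 / 19477942101997014071214342144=72.74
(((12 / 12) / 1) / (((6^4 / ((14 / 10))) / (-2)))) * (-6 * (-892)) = -1561 / 135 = -11.56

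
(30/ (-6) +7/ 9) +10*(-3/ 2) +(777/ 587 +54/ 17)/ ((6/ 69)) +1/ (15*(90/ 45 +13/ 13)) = 3248337/ 99790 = 32.55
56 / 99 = 0.57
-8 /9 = -0.89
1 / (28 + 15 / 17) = 17 / 491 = 0.03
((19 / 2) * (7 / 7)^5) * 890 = 8455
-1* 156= -156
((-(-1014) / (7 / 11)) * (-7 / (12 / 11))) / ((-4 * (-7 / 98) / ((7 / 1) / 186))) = -1002001 / 744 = -1346.78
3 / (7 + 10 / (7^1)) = 21 / 59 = 0.36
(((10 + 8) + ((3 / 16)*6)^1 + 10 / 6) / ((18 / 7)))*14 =24451 / 216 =113.20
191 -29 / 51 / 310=3019681 / 15810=191.00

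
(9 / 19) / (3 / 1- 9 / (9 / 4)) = -9 / 19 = -0.47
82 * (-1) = -82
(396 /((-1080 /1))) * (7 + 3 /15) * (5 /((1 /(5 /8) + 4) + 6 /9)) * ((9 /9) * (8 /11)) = -72 /47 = -1.53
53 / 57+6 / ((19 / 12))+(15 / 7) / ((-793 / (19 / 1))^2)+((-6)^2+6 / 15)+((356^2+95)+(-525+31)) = 158548145658727 / 1254553755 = 126378.12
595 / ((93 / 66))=13090 / 31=422.26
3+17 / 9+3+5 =12.89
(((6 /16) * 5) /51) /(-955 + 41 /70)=-175 /4543012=-0.00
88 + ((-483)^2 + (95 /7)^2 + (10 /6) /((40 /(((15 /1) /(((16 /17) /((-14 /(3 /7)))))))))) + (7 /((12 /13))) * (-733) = 2144844379 /9408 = 227980.91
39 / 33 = 13 / 11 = 1.18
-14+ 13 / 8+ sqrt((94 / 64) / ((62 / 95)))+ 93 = sqrt(138415) / 248+ 645 / 8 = 82.13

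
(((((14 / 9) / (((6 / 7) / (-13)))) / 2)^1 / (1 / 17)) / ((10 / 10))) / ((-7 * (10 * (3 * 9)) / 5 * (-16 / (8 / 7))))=-221 / 5832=-0.04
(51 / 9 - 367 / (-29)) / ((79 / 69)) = 36662 / 2291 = 16.00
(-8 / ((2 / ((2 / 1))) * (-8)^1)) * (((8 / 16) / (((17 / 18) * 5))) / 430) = 9 / 36550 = 0.00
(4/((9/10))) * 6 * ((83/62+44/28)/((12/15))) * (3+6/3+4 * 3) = 357850/217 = 1649.08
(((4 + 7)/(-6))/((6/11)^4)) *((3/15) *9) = -37.28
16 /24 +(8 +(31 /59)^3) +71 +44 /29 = 1453183694 /17867973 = 81.33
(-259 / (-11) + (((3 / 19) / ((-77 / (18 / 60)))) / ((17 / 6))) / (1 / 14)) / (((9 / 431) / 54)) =98322306 / 1615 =60880.68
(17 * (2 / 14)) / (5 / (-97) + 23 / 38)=62662 / 14287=4.39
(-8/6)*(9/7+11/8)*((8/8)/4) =-0.89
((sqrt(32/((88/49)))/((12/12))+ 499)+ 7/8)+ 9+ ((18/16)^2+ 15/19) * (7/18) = 14 * sqrt(11)/11+ 3718583/7296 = 513.90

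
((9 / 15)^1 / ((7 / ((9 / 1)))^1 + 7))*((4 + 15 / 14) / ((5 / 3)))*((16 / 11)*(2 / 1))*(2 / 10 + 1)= 276048 / 336875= 0.82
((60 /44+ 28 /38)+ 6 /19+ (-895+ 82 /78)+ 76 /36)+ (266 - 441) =-26028295 /24453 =-1064.42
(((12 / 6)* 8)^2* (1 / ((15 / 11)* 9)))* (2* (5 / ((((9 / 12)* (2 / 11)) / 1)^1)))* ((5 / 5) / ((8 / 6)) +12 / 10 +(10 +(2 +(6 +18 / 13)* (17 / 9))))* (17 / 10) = 5729584256 / 78975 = 72549.34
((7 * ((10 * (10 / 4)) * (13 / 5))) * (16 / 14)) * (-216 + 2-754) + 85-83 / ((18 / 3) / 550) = -510883.33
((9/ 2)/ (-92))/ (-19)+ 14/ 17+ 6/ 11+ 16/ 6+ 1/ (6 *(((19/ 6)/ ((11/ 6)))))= 2703079/ 653752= 4.13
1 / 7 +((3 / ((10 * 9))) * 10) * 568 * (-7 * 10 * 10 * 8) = -22265597 / 21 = -1060266.52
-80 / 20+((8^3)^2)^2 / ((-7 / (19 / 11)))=-1305670058292 / 77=-16956754003.79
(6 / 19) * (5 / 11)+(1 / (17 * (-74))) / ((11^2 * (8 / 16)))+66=95648237 / 1446071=66.14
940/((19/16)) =15040/19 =791.58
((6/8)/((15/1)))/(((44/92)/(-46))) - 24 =-3169/110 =-28.81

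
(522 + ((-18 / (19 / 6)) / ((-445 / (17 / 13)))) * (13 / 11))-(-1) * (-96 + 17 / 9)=358178779 / 837045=427.91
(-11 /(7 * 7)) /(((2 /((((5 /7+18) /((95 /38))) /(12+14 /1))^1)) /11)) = -15851 /44590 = -0.36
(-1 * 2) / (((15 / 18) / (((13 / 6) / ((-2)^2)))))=-13 / 10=-1.30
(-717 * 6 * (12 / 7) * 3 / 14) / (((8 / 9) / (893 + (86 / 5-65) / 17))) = -6591681423 / 4165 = -1582636.60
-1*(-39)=39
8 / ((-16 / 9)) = -9 / 2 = -4.50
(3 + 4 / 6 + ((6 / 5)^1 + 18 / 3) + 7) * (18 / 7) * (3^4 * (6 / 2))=11164.11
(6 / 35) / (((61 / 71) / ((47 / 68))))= 10011 / 72590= 0.14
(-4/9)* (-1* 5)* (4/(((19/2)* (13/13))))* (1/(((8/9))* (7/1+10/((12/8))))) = 60/779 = 0.08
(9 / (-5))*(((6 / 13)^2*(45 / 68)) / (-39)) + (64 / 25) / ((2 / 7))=8372251 / 933725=8.97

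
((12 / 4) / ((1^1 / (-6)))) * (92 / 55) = -1656 / 55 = -30.11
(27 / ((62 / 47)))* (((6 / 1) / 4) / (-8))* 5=-19035 / 992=-19.19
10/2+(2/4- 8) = -5/2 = -2.50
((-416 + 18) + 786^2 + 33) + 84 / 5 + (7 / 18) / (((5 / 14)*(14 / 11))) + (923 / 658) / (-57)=617448.63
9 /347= 0.03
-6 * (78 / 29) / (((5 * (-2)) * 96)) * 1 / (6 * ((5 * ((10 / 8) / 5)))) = 13 / 5800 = 0.00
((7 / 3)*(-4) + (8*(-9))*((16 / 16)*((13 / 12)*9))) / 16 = -1067 / 24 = -44.46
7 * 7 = 49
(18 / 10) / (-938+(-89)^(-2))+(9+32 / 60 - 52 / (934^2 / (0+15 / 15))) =231666078507041 / 24305682102495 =9.53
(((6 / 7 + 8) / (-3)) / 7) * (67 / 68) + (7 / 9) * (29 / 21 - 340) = -11865619 / 44982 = -263.79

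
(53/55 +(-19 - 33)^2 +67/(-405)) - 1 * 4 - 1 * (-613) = 14762971/4455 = 3313.80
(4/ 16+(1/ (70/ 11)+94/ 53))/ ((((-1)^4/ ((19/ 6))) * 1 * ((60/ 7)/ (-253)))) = -77782067/ 381600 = -203.83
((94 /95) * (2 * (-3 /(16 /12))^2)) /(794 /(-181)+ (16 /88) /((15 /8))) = -22739211 /9736664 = -2.34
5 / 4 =1.25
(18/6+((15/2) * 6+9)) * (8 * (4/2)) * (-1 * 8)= -7296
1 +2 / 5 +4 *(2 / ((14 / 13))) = 309 / 35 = 8.83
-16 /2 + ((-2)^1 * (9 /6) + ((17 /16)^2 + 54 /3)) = 2081 /256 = 8.13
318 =318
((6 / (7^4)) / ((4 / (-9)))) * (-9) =243 / 4802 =0.05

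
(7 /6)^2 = 49 /36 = 1.36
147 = 147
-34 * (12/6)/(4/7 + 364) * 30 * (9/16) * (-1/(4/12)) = 48195/5104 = 9.44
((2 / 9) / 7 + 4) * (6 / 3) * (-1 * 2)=-16.13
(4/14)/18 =0.02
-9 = -9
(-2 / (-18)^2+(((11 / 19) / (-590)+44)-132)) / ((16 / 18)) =-4994461 / 50445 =-99.01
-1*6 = -6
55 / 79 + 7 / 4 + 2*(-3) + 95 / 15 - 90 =-87.22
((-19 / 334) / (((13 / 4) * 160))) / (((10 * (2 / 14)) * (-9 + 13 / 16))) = 133 / 14220050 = 0.00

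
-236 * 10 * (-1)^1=2360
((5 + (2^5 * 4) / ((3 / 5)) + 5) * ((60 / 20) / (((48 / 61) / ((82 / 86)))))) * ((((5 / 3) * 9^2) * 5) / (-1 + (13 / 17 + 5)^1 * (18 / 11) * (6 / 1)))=9856.35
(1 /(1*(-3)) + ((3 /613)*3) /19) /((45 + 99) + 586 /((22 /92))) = -6391 /49860807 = -0.00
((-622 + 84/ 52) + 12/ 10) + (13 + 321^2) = 102434.82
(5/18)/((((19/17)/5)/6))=425/57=7.46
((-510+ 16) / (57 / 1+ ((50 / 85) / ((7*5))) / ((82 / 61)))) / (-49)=172159 / 973574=0.18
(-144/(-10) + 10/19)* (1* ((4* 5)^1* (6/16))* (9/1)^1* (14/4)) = 134001/38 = 3526.34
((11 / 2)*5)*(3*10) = 825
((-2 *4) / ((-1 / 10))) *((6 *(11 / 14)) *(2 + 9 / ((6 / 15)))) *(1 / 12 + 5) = 46970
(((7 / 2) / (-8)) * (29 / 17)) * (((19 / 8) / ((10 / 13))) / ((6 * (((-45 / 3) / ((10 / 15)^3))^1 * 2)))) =50141 / 13219200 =0.00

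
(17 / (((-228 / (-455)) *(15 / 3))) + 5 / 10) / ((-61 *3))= -1661 / 41724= -0.04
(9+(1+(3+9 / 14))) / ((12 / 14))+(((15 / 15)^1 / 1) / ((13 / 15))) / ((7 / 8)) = 18821 / 1092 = 17.24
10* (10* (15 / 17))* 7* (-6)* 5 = -315000 / 17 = -18529.41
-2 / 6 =-1 / 3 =-0.33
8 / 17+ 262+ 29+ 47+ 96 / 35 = 203022 / 595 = 341.21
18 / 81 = 2 / 9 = 0.22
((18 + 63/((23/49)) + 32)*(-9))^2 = 1454125689/529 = 2748819.83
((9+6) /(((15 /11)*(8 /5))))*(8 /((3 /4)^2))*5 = 4400 /9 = 488.89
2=2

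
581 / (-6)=-581 / 6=-96.83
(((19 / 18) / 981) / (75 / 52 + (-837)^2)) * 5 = 2470 / 321637494627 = 0.00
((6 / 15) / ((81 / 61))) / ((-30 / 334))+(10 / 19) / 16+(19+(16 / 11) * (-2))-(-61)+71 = 144.77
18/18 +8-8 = 1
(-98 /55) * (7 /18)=-343 /495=-0.69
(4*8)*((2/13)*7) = 34.46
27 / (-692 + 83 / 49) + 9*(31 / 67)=3116178 / 755425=4.13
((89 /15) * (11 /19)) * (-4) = -3916 /285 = -13.74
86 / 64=43 / 32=1.34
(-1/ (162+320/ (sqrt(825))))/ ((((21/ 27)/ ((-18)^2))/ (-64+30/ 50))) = 1235423178/ 7542115 - 14789952 * sqrt(33)/ 7542115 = 152.54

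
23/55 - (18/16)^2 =-2983/3520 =-0.85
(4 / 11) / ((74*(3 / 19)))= 38 / 1221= 0.03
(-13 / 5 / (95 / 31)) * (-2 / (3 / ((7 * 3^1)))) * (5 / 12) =2821 / 570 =4.95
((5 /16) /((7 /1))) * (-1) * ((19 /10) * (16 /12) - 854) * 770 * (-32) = -2809840 /3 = -936613.33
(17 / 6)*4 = 34 / 3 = 11.33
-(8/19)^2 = -64/361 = -0.18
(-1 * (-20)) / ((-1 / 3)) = -60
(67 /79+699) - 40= 52128 /79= 659.85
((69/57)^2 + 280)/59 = 101609/21299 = 4.77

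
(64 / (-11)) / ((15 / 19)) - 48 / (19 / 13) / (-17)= -289808 / 53295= -5.44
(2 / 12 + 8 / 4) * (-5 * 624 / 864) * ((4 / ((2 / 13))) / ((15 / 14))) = -15379 / 81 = -189.86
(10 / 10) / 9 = 1 / 9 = 0.11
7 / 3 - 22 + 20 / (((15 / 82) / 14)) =1511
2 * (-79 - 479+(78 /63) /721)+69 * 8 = -8539472 /15141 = -564.00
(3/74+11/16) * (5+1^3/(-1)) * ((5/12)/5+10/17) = 59047/30192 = 1.96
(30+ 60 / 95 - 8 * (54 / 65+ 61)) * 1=-573058 / 1235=-464.01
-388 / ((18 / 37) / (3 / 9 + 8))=-6646.30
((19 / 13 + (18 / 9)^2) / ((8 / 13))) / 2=71 / 16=4.44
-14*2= -28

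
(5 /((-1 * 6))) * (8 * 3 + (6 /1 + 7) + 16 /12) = -575 /18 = -31.94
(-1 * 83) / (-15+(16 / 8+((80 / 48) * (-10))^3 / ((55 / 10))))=24651 / 253861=0.10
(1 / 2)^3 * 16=2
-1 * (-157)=157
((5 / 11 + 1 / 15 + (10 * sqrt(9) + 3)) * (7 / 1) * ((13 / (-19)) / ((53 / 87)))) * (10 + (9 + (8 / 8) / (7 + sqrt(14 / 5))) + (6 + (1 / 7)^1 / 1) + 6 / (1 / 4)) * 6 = -47488048738 / 609235 + 4170374 * sqrt(70) / 609235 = -77889.74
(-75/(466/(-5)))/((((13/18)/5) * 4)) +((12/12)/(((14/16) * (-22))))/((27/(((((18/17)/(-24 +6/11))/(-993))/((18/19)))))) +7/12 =1.98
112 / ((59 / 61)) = 6832 / 59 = 115.80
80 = 80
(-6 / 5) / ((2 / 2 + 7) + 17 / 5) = -2 / 19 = -0.11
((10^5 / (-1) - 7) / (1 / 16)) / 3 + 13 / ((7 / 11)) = -11200355 / 21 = -533350.24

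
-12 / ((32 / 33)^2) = -3267 / 256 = -12.76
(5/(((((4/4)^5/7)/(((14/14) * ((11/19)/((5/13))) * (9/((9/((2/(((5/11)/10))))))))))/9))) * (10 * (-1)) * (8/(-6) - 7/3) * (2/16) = 1816815/19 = 95621.84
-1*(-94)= 94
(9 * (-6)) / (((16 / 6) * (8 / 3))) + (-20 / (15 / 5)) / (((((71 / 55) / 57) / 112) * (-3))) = 74853841 / 6816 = 10982.08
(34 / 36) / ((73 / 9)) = 17 / 146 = 0.12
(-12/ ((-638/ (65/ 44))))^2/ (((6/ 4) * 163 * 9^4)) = 0.00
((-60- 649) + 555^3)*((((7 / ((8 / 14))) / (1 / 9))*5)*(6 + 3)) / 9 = 188475865515 / 2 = 94237932757.50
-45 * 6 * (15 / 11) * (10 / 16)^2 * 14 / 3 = -118125 / 176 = -671.16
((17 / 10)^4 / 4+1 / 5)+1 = 3.29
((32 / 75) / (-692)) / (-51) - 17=-11249317 / 661725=-17.00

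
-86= -86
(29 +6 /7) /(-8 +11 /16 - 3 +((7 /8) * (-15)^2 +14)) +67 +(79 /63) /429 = 5824050776 /86729643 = 67.15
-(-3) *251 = 753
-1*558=-558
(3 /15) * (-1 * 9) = -1.80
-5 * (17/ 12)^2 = -1445/ 144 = -10.03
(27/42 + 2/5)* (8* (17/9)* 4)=63.03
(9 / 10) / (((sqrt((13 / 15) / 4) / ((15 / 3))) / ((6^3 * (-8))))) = -15552 * sqrt(195) / 13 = -16705.53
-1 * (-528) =528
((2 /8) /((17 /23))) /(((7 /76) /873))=381501 /119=3205.89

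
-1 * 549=-549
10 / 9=1.11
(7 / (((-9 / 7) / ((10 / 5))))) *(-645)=21070 / 3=7023.33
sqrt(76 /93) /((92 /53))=53*sqrt(1767) /4278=0.52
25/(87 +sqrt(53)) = 2175/7516 - 25 * sqrt(53)/7516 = 0.27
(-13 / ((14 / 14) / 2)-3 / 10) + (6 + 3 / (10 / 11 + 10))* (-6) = -1279 / 20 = -63.95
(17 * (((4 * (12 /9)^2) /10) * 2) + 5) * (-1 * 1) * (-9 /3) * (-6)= -2626 /5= -525.20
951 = 951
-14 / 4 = -7 / 2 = -3.50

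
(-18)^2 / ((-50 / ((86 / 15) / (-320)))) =1161 / 10000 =0.12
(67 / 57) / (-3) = -67 / 171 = -0.39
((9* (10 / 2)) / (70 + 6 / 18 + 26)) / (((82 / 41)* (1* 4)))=135 / 2312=0.06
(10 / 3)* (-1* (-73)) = 730 / 3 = 243.33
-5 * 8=-40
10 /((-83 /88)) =-880 /83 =-10.60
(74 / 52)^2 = 1369 / 676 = 2.03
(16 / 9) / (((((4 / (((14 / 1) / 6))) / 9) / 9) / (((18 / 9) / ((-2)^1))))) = -84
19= 19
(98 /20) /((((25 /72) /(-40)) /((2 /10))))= -14112 /125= -112.90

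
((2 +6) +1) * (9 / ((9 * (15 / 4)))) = 12 / 5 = 2.40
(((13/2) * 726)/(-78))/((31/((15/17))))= -1.72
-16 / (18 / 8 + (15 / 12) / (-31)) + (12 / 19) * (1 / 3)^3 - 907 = -21417373 / 23427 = -914.22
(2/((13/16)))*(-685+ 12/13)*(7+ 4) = -3130336/169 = -18522.70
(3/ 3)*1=1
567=567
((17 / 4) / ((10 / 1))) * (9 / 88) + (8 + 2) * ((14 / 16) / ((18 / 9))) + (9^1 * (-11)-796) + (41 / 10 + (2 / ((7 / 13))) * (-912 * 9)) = -154607813 / 4928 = -31373.34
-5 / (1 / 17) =-85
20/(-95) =-4/19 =-0.21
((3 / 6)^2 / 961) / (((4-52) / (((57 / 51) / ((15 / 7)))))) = -133 / 47050560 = -0.00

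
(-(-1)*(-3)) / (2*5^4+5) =-3 / 1255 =-0.00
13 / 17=0.76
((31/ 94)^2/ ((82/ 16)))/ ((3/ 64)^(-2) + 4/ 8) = 34596/ 742756369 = 0.00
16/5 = 3.20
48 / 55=0.87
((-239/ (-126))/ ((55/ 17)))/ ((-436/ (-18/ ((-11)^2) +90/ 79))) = -1068569/ 802286870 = -0.00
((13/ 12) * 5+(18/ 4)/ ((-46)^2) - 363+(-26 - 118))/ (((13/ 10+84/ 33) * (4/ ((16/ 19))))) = -350244125/ 12754719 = -27.46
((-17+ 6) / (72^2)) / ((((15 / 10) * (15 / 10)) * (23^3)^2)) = -11 / 1726690609296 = -0.00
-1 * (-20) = 20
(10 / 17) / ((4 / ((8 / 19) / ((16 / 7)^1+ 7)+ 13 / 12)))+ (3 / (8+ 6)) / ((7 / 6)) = 1726607 / 4938024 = 0.35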